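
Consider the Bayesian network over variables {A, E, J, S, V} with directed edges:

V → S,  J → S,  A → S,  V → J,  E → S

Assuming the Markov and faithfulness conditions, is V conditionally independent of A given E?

Yes — V and A are d-separated given {E}.

We examine all 2 paths between V and A:
  1. V → J → S ← A — J:chain[open]; S:collider[blocks] ⇒ blocked
  2. V → S ← A — S:collider[blocks] ⇒ blocked
Every path is blocked, so V and A are d-separated given {E}.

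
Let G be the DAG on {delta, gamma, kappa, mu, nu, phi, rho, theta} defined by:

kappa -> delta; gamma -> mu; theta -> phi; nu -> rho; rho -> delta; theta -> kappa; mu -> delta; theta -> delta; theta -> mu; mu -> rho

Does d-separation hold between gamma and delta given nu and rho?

Enumerating the 4 paths from gamma to delta and testing each for blocking by {nu, rho}:
Path 1: gamma → mu → delta
  mu is a chain and mu is not conditioned on — no node blocks this path, so it is active.
Path 2: gamma → mu ← theta → delta
  mu is a collider and its descendant rho is conditioned on, which opens it; theta is a fork and theta is not conditioned on — no node blocks this path, so it is active.
Path 3: gamma → mu ← theta → kappa → delta
  mu is a collider and its descendant rho is conditioned on, which opens it; theta is a fork and theta is not conditioned on; kappa is a chain and kappa is not conditioned on — no node blocks this path, so it is active.
Path 4: gamma → mu → rho → delta
  rho is a chain here and rho is conditioned on, so the path is blocked at rho.
Because an active path exists, gamma and delta are not d-separated.

No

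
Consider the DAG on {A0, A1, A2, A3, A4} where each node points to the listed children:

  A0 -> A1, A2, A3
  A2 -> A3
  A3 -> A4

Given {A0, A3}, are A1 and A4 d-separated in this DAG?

Yes

2 paths connect A1 and A4; each must be blocked for d-separation to hold:
Path 1: A1 ← A0 → A2 → A3 → A4
  A0 is a fork here and A0 is conditioned on, so the path is blocked at A0.
Path 2: A1 ← A0 → A3 → A4
  A0 is a fork here and A0 is conditioned on, so the path is blocked at A0.
All paths are blocked; A1 ⊥ A4 | {A0, A3} holds.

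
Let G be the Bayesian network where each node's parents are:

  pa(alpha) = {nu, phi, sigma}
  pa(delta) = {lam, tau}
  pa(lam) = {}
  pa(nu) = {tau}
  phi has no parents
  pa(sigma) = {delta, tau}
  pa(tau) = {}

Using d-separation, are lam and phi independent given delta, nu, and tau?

There are 4 undirected paths between lam and phi; checking each against the conditioning set {delta, nu, tau}:
Path 1: lam → delta ← tau → sigma → alpha ← phi
  tau is a fork here and tau is conditioned on, so the path is blocked at tau.
Path 2: lam → delta ← tau → nu → alpha ← phi
  tau is a fork here and tau is conditioned on, so the path is blocked at tau.
Path 3: lam → delta → sigma → alpha ← phi
  delta is a chain here and delta is conditioned on, so the path is blocked at delta.
Path 4: lam → delta → sigma ← tau → nu → alpha ← phi
  delta is a chain here and delta is conditioned on, so the path is blocked at delta.
Since every path is blocked, d-separation holds.

Yes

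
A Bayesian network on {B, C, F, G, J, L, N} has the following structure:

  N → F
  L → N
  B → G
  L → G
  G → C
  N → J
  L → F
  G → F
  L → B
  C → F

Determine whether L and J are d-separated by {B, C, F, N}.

Yes

There are 6 undirected paths between L and J; checking each against the conditioning set {B, C, F, N}:
Path 1: L → N → J
  N is a chain here and N is conditioned on, so the path is blocked at N.
Path 2: L → F ← N → J
  N is a fork here and N is conditioned on, so the path is blocked at N.
Path 3: L → B → G → F ← N → J
  B is a chain here and B is conditioned on, so the path is blocked at B.
Path 4: L → B → G → C → F ← N → J
  B is a chain here and B is conditioned on, so the path is blocked at B.
Path 5: L → G → F ← N → J
  N is a fork here and N is conditioned on, so the path is blocked at N.
Path 6: L → G → C → F ← N → J
  C is a chain here and C is conditioned on, so the path is blocked at C.
Since every path is blocked, d-separation holds.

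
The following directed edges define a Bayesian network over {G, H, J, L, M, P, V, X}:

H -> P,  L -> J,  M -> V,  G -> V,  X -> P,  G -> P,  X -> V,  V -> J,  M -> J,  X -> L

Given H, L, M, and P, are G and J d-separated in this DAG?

No

6 paths connect G and J; each must be blocked for d-separation to hold:
Path 1: G → P ← X → V ← M → J
  V is a collider here and neither V nor any of its descendants is conditioned on, so the collider stays closed — the path is blocked at V.
Path 2: G → P ← X → V → J
  P is a collider and P is conditioned on, which opens it; X is a fork and X is not conditioned on; V is a chain and V is not conditioned on — no node blocks this path, so it is active.
Path 3: G → P ← X → L → J
  L is a chain here and L is conditioned on, so the path is blocked at L.
Path 4: G → V ← M → J
  V is a collider here and neither V nor any of its descendants is conditioned on, so the collider stays closed — the path is blocked at V.
Path 5: G → V → J
  V is a chain and V is not conditioned on — no node blocks this path, so it is active.
Path 6: G → V ← X → L → J
  V is a collider here and neither V nor any of its descendants is conditioned on, so the collider stays closed — the path is blocked at V.
At least one path is unblocked, so d-separation fails.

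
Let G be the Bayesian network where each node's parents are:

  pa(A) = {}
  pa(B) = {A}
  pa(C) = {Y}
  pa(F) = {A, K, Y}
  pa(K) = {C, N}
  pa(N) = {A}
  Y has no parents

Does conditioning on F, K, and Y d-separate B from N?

We examine all 3 paths between B and N:
  1. B ← A → F ← K ← N — A:fork[open]; F:collider[open]; K:chain[blocks] ⇒ blocked
  2. B ← A → F ← Y → C → K ← N — A:fork[open]; F:collider[open]; Y:fork[blocks]; C:chain[open]; K:collider[open] ⇒ blocked
  3. B ← A → N — A:fork[open] ⇒ active
At least one path is unblocked, so d-separation fails.

No — B and N are not d-separated given {F, K, Y}.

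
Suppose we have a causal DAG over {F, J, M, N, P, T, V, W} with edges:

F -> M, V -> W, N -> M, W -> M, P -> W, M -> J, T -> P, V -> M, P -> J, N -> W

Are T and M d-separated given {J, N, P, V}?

4 paths connect T and M; each must be blocked for d-separation to hold:
  1. T → P → W → M — P:chain[blocks]; W:chain[open] ⇒ blocked
  2. T → P → W ← V → M — P:chain[blocks]; W:collider[open]; V:fork[blocks] ⇒ blocked
  3. T → P → W ← N → M — P:chain[blocks]; W:collider[open]; N:fork[blocks] ⇒ blocked
  4. T → P → J ← M — P:chain[blocks]; J:collider[open] ⇒ blocked
All paths are blocked; T ⊥ M | {J, N, P, V} holds.

Yes — T and M are d-separated given {J, N, P, V}.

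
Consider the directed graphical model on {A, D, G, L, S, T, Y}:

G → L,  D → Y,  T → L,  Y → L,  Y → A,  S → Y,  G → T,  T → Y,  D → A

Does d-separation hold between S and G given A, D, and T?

Yes

Enumerating the 4 paths from S to G and testing each for blocking by {A, D, T}:
  1. S → Y → L ← G — Y:chain[open]; L:collider[blocks] ⇒ blocked
  2. S → Y → L ← T ← G — Y:chain[open]; L:collider[blocks]; T:chain[blocks] ⇒ blocked
  3. S → Y ← T ← G — Y:collider[open]; T:chain[blocks] ⇒ blocked
  4. S → Y ← T → L ← G — Y:collider[open]; T:fork[blocks]; L:collider[blocks] ⇒ blocked
Since every path is blocked, d-separation holds.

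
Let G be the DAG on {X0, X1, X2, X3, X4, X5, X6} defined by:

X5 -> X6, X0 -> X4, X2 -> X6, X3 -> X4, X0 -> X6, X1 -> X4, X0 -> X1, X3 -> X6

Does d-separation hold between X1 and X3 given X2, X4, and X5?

No — X1 and X3 are not d-separated given {X2, X4, X5}.

Enumerating the 4 paths from X1 to X3 and testing each for blocking by {X2, X4, X5}:
  1. X1 → X4 ← X0 → X6 ← X3 — X4:collider[open]; X0:fork[open]; X6:collider[blocks] ⇒ blocked
  2. X1 → X4 ← X3 — X4:collider[open] ⇒ active
  3. X1 ← X0 → X4 ← X3 — X0:fork[open]; X4:collider[open] ⇒ active
  4. X1 ← X0 → X6 ← X3 — X0:fork[open]; X6:collider[blocks] ⇒ blocked
Since the path X1 → X4 ← X3 is active, X1 and X3 are not d-separated given {X2, X4, X5}.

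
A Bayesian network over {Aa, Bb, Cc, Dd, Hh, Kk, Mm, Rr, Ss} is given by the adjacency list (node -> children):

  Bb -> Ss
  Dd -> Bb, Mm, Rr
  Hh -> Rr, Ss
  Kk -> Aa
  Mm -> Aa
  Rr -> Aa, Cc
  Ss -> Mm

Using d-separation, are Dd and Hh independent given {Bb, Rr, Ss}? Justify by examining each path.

No — Dd and Hh are not d-separated given {Bb, Rr, Ss}.

There are 6 undirected paths between Dd and Hh; checking each against the conditioning set {Bb, Rr, Ss}:
Path 1: Dd → Rr ← Hh
  Rr is a collider and Rr is conditioned on, which opens it — no node blocks this path, so it is active.
Path 2: Dd → Rr → Aa ← Mm ← Ss ← Hh
  Rr is a chain here and Rr is conditioned on, so the path is blocked at Rr.
Path 3: Dd → Bb → Ss → Mm → Aa ← Rr ← Hh
  Bb is a chain here and Bb is conditioned on, so the path is blocked at Bb.
Path 4: Dd → Bb → Ss ← Hh
  Bb is a chain here and Bb is conditioned on, so the path is blocked at Bb.
Path 5: Dd → Mm ← Ss ← Hh
  Mm is a collider here and neither Mm nor any of its descendants is conditioned on, so the collider stays closed — the path is blocked at Mm.
Path 6: Dd → Mm → Aa ← Rr ← Hh
  Aa is a collider here and neither Aa nor any of its descendants is conditioned on, so the collider stays closed — the path is blocked at Aa.
At least one path is unblocked, so d-separation fails.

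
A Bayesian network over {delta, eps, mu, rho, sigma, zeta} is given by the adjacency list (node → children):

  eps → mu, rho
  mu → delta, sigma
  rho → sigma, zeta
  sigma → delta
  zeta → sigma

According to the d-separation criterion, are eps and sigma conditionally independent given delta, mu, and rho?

Yes

We examine all 4 paths between eps and sigma:
  1. eps → mu → delta ← sigma — mu:chain[blocks]; delta:collider[open] ⇒ blocked
  2. eps → mu → sigma — mu:chain[blocks] ⇒ blocked
  3. eps → rho → zeta → sigma — rho:chain[blocks]; zeta:chain[open] ⇒ blocked
  4. eps → rho → sigma — rho:chain[blocks] ⇒ blocked
All paths are blocked; eps ⊥ sigma | {delta, mu, rho} holds.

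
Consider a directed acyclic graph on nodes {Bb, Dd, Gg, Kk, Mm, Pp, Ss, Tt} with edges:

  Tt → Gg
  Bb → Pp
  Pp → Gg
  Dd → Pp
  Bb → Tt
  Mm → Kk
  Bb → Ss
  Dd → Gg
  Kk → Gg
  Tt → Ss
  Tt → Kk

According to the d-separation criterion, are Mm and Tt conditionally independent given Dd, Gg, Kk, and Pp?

There are 6 undirected paths between Mm and Tt; checking each against the conditioning set {Dd, Gg, Kk, Pp}:
Path 1: Mm → Kk ← Tt
  Kk is a collider and Kk is conditioned on, which opens it — no node blocks this path, so it is active.
Path 2: Mm → Kk → Gg ← Pp ← Bb → Tt
  Kk is a chain here and Kk is conditioned on, so the path is blocked at Kk.
Path 3: Mm → Kk → Gg ← Pp ← Bb → Ss ← Tt
  Kk is a chain here and Kk is conditioned on, so the path is blocked at Kk.
Path 4: Mm → Kk → Gg ← Tt
  Kk is a chain here and Kk is conditioned on, so the path is blocked at Kk.
Path 5: Mm → Kk → Gg ← Dd → Pp ← Bb → Tt
  Kk is a chain here and Kk is conditioned on, so the path is blocked at Kk.
Path 6: Mm → Kk → Gg ← Dd → Pp ← Bb → Ss ← Tt
  Kk is a chain here and Kk is conditioned on, so the path is blocked at Kk.
Since the path Mm → Kk ← Tt is active, Mm and Tt are not d-separated given {Dd, Gg, Kk, Pp}.

No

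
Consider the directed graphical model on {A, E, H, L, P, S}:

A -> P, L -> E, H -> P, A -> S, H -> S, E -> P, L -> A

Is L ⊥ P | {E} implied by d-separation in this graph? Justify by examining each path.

No — L and P are not d-separated given {E}.

There are 3 undirected paths between L and P; checking each against the conditioning set {E}:
Path 1: L → A → P
  A is a chain and A is not conditioned on — no node blocks this path, so it is active.
Path 2: L → A → S ← H → P
  S is a collider here and neither S nor any of its descendants is conditioned on, so the collider stays closed — the path is blocked at S.
Path 3: L → E → P
  E is a chain here and E is conditioned on, so the path is blocked at E.
Since the path L → A → P is active, L and P are not d-separated given {E}.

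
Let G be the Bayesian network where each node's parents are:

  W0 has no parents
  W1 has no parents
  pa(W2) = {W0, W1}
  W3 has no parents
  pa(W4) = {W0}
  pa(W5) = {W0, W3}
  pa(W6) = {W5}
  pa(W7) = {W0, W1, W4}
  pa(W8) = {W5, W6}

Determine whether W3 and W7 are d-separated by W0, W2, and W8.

Yes

We examine all 3 paths between W3 and W7:
Path 1: W3 → W5 ← W0 → W4 → W7
  W0 is a fork here and W0 is conditioned on, so the path is blocked at W0.
Path 2: W3 → W5 ← W0 → W7
  W0 is a fork here and W0 is conditioned on, so the path is blocked at W0.
Path 3: W3 → W5 ← W0 → W2 ← W1 → W7
  W0 is a fork here and W0 is conditioned on, so the path is blocked at W0.
Since every path is blocked, d-separation holds.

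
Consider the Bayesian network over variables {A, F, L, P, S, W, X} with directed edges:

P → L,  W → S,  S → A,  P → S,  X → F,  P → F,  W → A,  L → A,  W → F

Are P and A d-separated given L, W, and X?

There are 5 undirected paths between P and A; checking each against the conditioning set {L, W, X}:
Path 1: P → L → A
  L is a chain here and L is conditioned on, so the path is blocked at L.
Path 2: P → F ← W → S → A
  F is a collider here and neither F nor any of its descendants is conditioned on, so the collider stays closed — the path is blocked at F.
Path 3: P → F ← W → A
  F is a collider here and neither F nor any of its descendants is conditioned on, so the collider stays closed — the path is blocked at F.
Path 4: P → S ← W → A
  S is a collider here and neither S nor any of its descendants is conditioned on, so the collider stays closed — the path is blocked at S.
Path 5: P → S → A
  S is a chain and S is not conditioned on — no node blocks this path, so it is active.
Because an active path exists, P and A are not d-separated.

No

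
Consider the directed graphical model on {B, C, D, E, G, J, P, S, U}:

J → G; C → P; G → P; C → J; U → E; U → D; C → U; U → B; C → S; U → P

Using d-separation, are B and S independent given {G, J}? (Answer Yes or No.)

There are 3 undirected paths between B and S; checking each against the conditioning set {G, J}:
Path 1: B ← U ← C → S
  U is a chain and U is not conditioned on; C is a fork and C is not conditioned on — no node blocks this path, so it is active.
Path 2: B ← U → P ← C → S
  P is a collider here and neither P nor any of its descendants is conditioned on, so the collider stays closed — the path is blocked at P.
Path 3: B ← U → P ← G ← J ← C → S
  P is a collider here and neither P nor any of its descendants is conditioned on, so the collider stays closed — the path is blocked at P.
At least one path is unblocked, so d-separation fails.

No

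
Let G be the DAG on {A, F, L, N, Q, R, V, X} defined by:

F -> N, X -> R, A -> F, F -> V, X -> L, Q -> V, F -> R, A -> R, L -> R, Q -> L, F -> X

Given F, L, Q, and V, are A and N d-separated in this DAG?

We examine all 6 paths between A and N:
  1. A → R ← L ← X ← F → N — R:collider[blocks]; L:chain[blocks]; X:chain[open]; F:fork[blocks] ⇒ blocked
  2. A → R ← L ← Q → V ← F → N — R:collider[blocks]; L:chain[blocks]; Q:fork[blocks]; V:collider[open]; F:fork[blocks] ⇒ blocked
  3. A → R ← F → N — R:collider[blocks]; F:fork[blocks] ⇒ blocked
  4. A → R ← X → L ← Q → V ← F → N — R:collider[blocks]; X:fork[open]; L:collider[open]; Q:fork[blocks]; V:collider[open]; F:fork[blocks] ⇒ blocked
  5. A → R ← X ← F → N — R:collider[blocks]; X:chain[open]; F:fork[blocks] ⇒ blocked
  6. A → F → N — F:chain[blocks] ⇒ blocked
Since every path is blocked, d-separation holds.

Yes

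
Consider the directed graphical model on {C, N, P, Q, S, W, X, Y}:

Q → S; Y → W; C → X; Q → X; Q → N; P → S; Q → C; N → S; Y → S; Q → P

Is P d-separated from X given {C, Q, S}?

There are 6 undirected paths between P and X; checking each against the conditioning set {C, Q, S}:
Path 1: P ← Q → X
  Q is a fork here and Q is conditioned on, so the path is blocked at Q.
Path 2: P ← Q → C → X
  Q is a fork here and Q is conditioned on, so the path is blocked at Q.
Path 3: P → S ← Q → X
  Q is a fork here and Q is conditioned on, so the path is blocked at Q.
Path 4: P → S ← Q → C → X
  Q is a fork here and Q is conditioned on, so the path is blocked at Q.
Path 5: P → S ← N ← Q → X
  Q is a fork here and Q is conditioned on, so the path is blocked at Q.
Path 6: P → S ← N ← Q → C → X
  Q is a fork here and Q is conditioned on, so the path is blocked at Q.
All paths are blocked; P ⊥ X | {C, Q, S} holds.

Yes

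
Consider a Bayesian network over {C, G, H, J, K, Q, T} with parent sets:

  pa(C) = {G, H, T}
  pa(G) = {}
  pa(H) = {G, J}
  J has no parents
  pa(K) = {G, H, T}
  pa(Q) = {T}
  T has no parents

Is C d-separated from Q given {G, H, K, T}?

5 paths connect C and Q; each must be blocked for d-separation to hold:
Path 1: C ← T → Q
  T is a fork here and T is conditioned on, so the path is blocked at T.
Path 2: C ← G → K ← T → Q
  G is a fork here and G is conditioned on, so the path is blocked at G.
Path 3: C ← G → H → K ← T → Q
  G is a fork here and G is conditioned on, so the path is blocked at G.
Path 4: C ← H → K ← T → Q
  H is a fork here and H is conditioned on, so the path is blocked at H.
Path 5: C ← H ← G → K ← T → Q
  H is a chain here and H is conditioned on, so the path is blocked at H.
All paths are blocked; C ⊥ Q | {G, H, K, T} holds.

Yes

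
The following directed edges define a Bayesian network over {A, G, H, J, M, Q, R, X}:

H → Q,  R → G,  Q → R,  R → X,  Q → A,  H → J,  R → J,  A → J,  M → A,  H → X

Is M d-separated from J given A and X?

No

There are 5 undirected paths between M and J; checking each against the conditioning set {A, X}:
  1. M → A ← Q → R → J — A:collider[open]; Q:fork[open]; R:chain[open] ⇒ active
  2. M → A ← Q → R → X ← H → J — A:collider[open]; Q:fork[open]; R:chain[open]; X:collider[open]; H:fork[open] ⇒ active
  3. M → A ← Q ← H → J — A:collider[open]; Q:chain[open]; H:fork[open] ⇒ active
  4. M → A ← Q ← H → X ← R → J — A:collider[open]; Q:chain[open]; H:fork[open]; X:collider[open]; R:fork[open] ⇒ active
  5. M → A → J — A:chain[blocks] ⇒ blocked
At least one path is unblocked, so d-separation fails.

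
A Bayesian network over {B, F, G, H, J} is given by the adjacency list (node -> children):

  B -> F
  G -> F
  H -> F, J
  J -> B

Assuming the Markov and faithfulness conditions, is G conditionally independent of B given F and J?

Enumerating the 2 paths from G to B and testing each for blocking by {F, J}:
Path 1: G → F ← H → J → B
  J is a chain here and J is conditioned on, so the path is blocked at J.
Path 2: G → F ← B
  F is a collider and F is conditioned on, which opens it — no node blocks this path, so it is active.
Because an active path exists, G and B are not d-separated.

No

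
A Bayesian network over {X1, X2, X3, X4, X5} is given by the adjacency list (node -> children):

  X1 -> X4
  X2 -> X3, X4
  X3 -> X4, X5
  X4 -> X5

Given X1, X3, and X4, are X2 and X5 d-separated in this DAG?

Yes

4 paths connect X2 and X5; each must be blocked for d-separation to hold:
Path 1: X2 → X4 ← X3 → X5
  X3 is a fork here and X3 is conditioned on, so the path is blocked at X3.
Path 2: X2 → X4 → X5
  X4 is a chain here and X4 is conditioned on, so the path is blocked at X4.
Path 3: X2 → X3 → X4 → X5
  X3 is a chain here and X3 is conditioned on, so the path is blocked at X3.
Path 4: X2 → X3 → X5
  X3 is a chain here and X3 is conditioned on, so the path is blocked at X3.
Since every path is blocked, d-separation holds.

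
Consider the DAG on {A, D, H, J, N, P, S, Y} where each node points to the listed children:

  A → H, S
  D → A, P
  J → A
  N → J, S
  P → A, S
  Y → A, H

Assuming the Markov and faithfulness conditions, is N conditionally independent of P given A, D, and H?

No

6 paths connect N and P; each must be blocked for d-separation to hold:
Path 1: N → J → A ← P
  J is a chain and J is not conditioned on; A is a collider and A is conditioned on, which opens it — no node blocks this path, so it is active.
Path 2: N → J → A ← D → P
  D is a fork here and D is conditioned on, so the path is blocked at D.
Path 3: N → J → A → S ← P
  A is a chain here and A is conditioned on, so the path is blocked at A.
Path 4: N → S ← P
  S is a collider here and neither S nor any of its descendants is conditioned on, so the collider stays closed — the path is blocked at S.
Path 5: N → S ← A ← P
  S is a collider here and neither S nor any of its descendants is conditioned on, so the collider stays closed — the path is blocked at S.
Path 6: N → S ← A ← D → P
  S is a collider here and neither S nor any of its descendants is conditioned on, so the collider stays closed — the path is blocked at S.
Since the path N → J → A ← P is active, N and P are not d-separated given {A, D, H}.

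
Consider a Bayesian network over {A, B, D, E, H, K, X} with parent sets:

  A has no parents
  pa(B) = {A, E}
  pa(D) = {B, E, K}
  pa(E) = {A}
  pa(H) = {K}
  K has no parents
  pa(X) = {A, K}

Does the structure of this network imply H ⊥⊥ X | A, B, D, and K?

We examine all 5 paths between H and X:
  1. H ← K → D ← E ← A → X — K:fork[blocks]; D:collider[open]; E:chain[open]; A:fork[blocks] ⇒ blocked
  2. H ← K → D ← E → B ← A → X — K:fork[blocks]; D:collider[open]; E:fork[open]; B:collider[open]; A:fork[blocks] ⇒ blocked
  3. H ← K → D ← B ← A → X — K:fork[blocks]; D:collider[open]; B:chain[blocks]; A:fork[blocks] ⇒ blocked
  4. H ← K → D ← B ← E ← A → X — K:fork[blocks]; D:collider[open]; B:chain[blocks]; E:chain[open]; A:fork[blocks] ⇒ blocked
  5. H ← K → X — K:fork[blocks] ⇒ blocked
Every path is blocked, so H and X are d-separated given {A, B, D, K}.

Yes — H and X are d-separated given {A, B, D, K}.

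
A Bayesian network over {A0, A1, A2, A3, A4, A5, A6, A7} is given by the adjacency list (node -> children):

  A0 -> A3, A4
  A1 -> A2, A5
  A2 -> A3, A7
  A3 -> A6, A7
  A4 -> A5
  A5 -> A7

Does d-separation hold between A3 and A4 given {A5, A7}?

No — A3 and A4 are not d-separated given {A5, A7}.

Enumerating the 5 paths from A3 to A4 and testing each for blocking by {A5, A7}:
Path 1: A3 → A7 ← A5 ← A4
  A5 is a chain here and A5 is conditioned on, so the path is blocked at A5.
Path 2: A3 → A7 ← A2 ← A1 → A5 ← A4
  A7 is a collider and A7 is conditioned on, which opens it; A2 is a chain and A2 is not conditioned on; A1 is a fork and A1 is not conditioned on; A5 is a collider and A5 is conditioned on, which opens it — no node blocks this path, so it is active.
Path 3: A3 ← A0 → A4
  A0 is a fork and A0 is not conditioned on — no node blocks this path, so it is active.
Path 4: A3 ← A2 → A7 ← A5 ← A4
  A5 is a chain here and A5 is conditioned on, so the path is blocked at A5.
Path 5: A3 ← A2 ← A1 → A5 ← A4
  A2 is a chain and A2 is not conditioned on; A1 is a fork and A1 is not conditioned on; A5 is a collider and A5 is conditioned on, which opens it — no node blocks this path, so it is active.
At least one path is unblocked, so d-separation fails.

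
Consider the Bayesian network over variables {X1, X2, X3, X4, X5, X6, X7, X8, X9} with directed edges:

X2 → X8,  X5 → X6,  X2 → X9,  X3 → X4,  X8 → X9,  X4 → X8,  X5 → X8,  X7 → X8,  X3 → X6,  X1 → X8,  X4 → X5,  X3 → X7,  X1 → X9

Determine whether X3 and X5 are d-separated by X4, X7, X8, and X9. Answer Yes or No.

There are 5 undirected paths between X3 and X5; checking each against the conditioning set {X4, X7, X8, X9}:
  1. X3 → X7 → X8 ← X4 → X5 — X7:chain[blocks]; X8:collider[open]; X4:fork[blocks] ⇒ blocked
  2. X3 → X7 → X8 ← X5 — X7:chain[blocks]; X8:collider[open] ⇒ blocked
  3. X3 → X4 → X5 — X4:chain[blocks] ⇒ blocked
  4. X3 → X4 → X8 ← X5 — X4:chain[blocks]; X8:collider[open] ⇒ blocked
  5. X3 → X6 ← X5 — X6:collider[blocks] ⇒ blocked
Every path is blocked, so X3 and X5 are d-separated given {X4, X7, X8, X9}.

Yes — X3 and X5 are d-separated given {X4, X7, X8, X9}.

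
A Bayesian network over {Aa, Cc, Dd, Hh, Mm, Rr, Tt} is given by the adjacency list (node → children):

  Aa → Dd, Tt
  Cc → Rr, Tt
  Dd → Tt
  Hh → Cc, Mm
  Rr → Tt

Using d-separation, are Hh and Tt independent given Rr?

No

Enumerating the 2 paths from Hh to Tt and testing each for blocking by {Rr}:
Path 1: Hh → Cc → Rr → Tt
  Rr is a chain here and Rr is conditioned on, so the path is blocked at Rr.
Path 2: Hh → Cc → Tt
  Cc is a chain and Cc is not conditioned on — no node blocks this path, so it is active.
At least one path is unblocked, so d-separation fails.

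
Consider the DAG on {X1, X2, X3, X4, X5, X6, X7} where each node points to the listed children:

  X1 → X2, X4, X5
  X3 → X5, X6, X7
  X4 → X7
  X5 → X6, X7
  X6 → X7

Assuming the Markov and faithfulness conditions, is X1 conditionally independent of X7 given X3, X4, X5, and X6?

Yes

6 paths connect X1 and X7; each must be blocked for d-separation to hold:
Path 1: X1 → X5 → X6 → X7
  X5 is a chain here and X5 is conditioned on, so the path is blocked at X5.
Path 2: X1 → X5 → X6 ← X3 → X7
  X5 is a chain here and X5 is conditioned on, so the path is blocked at X5.
Path 3: X1 → X5 → X7
  X5 is a chain here and X5 is conditioned on, so the path is blocked at X5.
Path 4: X1 → X5 ← X3 → X6 → X7
  X3 is a fork here and X3 is conditioned on, so the path is blocked at X3.
Path 5: X1 → X5 ← X3 → X7
  X3 is a fork here and X3 is conditioned on, so the path is blocked at X3.
Path 6: X1 → X4 → X7
  X4 is a chain here and X4 is conditioned on, so the path is blocked at X4.
Every path is blocked, so X1 and X7 are d-separated given {X3, X4, X5, X6}.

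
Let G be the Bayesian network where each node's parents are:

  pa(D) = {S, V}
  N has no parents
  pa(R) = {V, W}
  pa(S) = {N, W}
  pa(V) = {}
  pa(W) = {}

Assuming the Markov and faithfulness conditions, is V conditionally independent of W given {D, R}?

Enumerating the 2 paths from V to W and testing each for blocking by {D, R}:
Path 1: V → D ← S ← W
  D is a collider and D is conditioned on, which opens it; S is a chain and S is not conditioned on — no node blocks this path, so it is active.
Path 2: V → R ← W
  R is a collider and R is conditioned on, which opens it — no node blocks this path, so it is active.
At least one path is unblocked, so d-separation fails.

No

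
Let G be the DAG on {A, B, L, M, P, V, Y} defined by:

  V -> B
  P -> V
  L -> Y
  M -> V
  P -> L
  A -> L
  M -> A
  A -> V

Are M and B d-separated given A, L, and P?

Enumerating the 3 paths from M to B and testing each for blocking by {A, L, P}:
  1. M → V → B — V:chain[open] ⇒ active
  2. M → A → V → B — A:chain[blocks]; V:chain[open] ⇒ blocked
  3. M → A → L ← P → V → B — A:chain[blocks]; L:collider[open]; P:fork[blocks]; V:chain[open] ⇒ blocked
Since the path M → V → B is active, M and B are not d-separated given {A, L, P}.

No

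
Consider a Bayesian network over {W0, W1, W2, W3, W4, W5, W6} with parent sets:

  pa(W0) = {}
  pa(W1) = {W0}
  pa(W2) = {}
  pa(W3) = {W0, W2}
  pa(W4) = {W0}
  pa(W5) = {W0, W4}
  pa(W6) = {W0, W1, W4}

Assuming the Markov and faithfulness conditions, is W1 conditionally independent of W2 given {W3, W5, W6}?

No — W1 and W2 are not d-separated given {W3, W5, W6}.

Enumerating the 4 paths from W1 to W2 and testing each for blocking by {W3, W5, W6}:
  1. W1 ← W0 → W3 ← W2 — W0:fork[open]; W3:collider[open] ⇒ active
  2. W1 → W6 ← W4 → W5 ← W0 → W3 ← W2 — W6:collider[open]; W4:fork[open]; W5:collider[open]; W0:fork[open]; W3:collider[open] ⇒ active
  3. W1 → W6 ← W4 ← W0 → W3 ← W2 — W6:collider[open]; W4:chain[open]; W0:fork[open]; W3:collider[open] ⇒ active
  4. W1 → W6 ← W0 → W3 ← W2 — W6:collider[open]; W0:fork[open]; W3:collider[open] ⇒ active
At least one path is unblocked, so d-separation fails.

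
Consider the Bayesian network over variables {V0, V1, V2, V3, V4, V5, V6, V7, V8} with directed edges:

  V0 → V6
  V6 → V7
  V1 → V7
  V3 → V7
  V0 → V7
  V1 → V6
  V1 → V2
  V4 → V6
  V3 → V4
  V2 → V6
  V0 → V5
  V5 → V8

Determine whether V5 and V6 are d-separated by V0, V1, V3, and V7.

Enumerating the 5 paths from V5 to V6 and testing each for blocking by {V0, V1, V3, V7}:
Path 1: V5 ← V0 → V6
  V0 is a fork here and V0 is conditioned on, so the path is blocked at V0.
Path 2: V5 ← V0 → V7 ← V6
  V0 is a fork here and V0 is conditioned on, so the path is blocked at V0.
Path 3: V5 ← V0 → V7 ← V3 → V4 → V6
  V0 is a fork here and V0 is conditioned on, so the path is blocked at V0.
Path 4: V5 ← V0 → V7 ← V1 → V6
  V0 is a fork here and V0 is conditioned on, so the path is blocked at V0.
Path 5: V5 ← V0 → V7 ← V1 → V2 → V6
  V0 is a fork here and V0 is conditioned on, so the path is blocked at V0.
Since every path is blocked, d-separation holds.

Yes — V5 and V6 are d-separated given {V0, V1, V3, V7}.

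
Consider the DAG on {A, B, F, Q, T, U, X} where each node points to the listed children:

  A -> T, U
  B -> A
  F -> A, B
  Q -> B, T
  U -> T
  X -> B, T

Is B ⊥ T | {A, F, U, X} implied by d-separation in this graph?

We examine all 6 paths between B and T:
Path 1: B ← F → A → U → T
  F is a fork here and F is conditioned on, so the path is blocked at F.
Path 2: B ← F → A → T
  F is a fork here and F is conditioned on, so the path is blocked at F.
Path 3: B → A → U → T
  A is a chain here and A is conditioned on, so the path is blocked at A.
Path 4: B → A → T
  A is a chain here and A is conditioned on, so the path is blocked at A.
Path 5: B ← Q → T
  Q is a fork and Q is not conditioned on — no node blocks this path, so it is active.
Path 6: B ← X → T
  X is a fork here and X is conditioned on, so the path is blocked at X.
Because an active path exists, B and T are not d-separated.

No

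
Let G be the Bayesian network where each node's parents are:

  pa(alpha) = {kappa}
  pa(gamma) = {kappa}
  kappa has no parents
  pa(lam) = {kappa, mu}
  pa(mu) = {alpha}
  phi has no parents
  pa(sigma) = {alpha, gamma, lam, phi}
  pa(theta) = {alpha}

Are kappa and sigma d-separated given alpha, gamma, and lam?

There are 5 undirected paths between kappa and sigma; checking each against the conditioning set {alpha, gamma, lam}:
Path 1: kappa → alpha → mu → lam → sigma
  alpha is a chain here and alpha is conditioned on, so the path is blocked at alpha.
Path 2: kappa → alpha → sigma
  alpha is a chain here and alpha is conditioned on, so the path is blocked at alpha.
Path 3: kappa → lam ← mu ← alpha → sigma
  alpha is a fork here and alpha is conditioned on, so the path is blocked at alpha.
Path 4: kappa → lam → sigma
  lam is a chain here and lam is conditioned on, so the path is blocked at lam.
Path 5: kappa → gamma → sigma
  gamma is a chain here and gamma is conditioned on, so the path is blocked at gamma.
All paths are blocked; kappa ⊥ sigma | {alpha, gamma, lam} holds.

Yes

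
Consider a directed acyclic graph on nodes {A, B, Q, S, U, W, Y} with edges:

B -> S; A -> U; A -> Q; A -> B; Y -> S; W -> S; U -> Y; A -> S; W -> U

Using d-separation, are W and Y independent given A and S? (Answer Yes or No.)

No

There are 6 undirected paths between W and Y; checking each against the conditioning set {A, S}:
Path 1: W → S ← Y
  S is a collider and S is conditioned on, which opens it — no node blocks this path, so it is active.
Path 2: W → S ← A → U → Y
  A is a fork here and A is conditioned on, so the path is blocked at A.
Path 3: W → S ← B ← A → U → Y
  A is a fork here and A is conditioned on, so the path is blocked at A.
Path 4: W → U → Y
  U is a chain and U is not conditioned on — no node blocks this path, so it is active.
Path 5: W → U ← A → S ← Y
  A is a fork here and A is conditioned on, so the path is blocked at A.
Path 6: W → U ← A → B → S ← Y
  A is a fork here and A is conditioned on, so the path is blocked at A.
Since the path W → S ← Y is active, W and Y are not d-separated given {A, S}.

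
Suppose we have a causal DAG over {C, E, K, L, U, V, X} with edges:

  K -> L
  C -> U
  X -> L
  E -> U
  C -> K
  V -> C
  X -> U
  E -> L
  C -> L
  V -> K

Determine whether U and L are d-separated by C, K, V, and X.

No

We examine all 5 paths between U and L:
  1. U ← C → L — C:fork[blocks] ⇒ blocked
  2. U ← C → K → L — C:fork[blocks]; K:chain[blocks] ⇒ blocked
  3. U ← C ← V → K → L — C:chain[blocks]; V:fork[blocks]; K:chain[blocks] ⇒ blocked
  4. U ← X → L — X:fork[blocks] ⇒ blocked
  5. U ← E → L — E:fork[open] ⇒ active
Because an active path exists, U and L are not d-separated.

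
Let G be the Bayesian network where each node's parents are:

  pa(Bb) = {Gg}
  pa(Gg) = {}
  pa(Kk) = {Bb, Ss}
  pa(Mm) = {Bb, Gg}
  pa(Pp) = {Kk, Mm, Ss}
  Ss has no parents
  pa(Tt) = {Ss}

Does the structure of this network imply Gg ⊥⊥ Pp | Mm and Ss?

There are 6 undirected paths between Gg and Pp; checking each against the conditioning set {Mm, Ss}:
Path 1: Gg → Mm ← Bb → Kk ← Ss → Pp
  Kk is a collider here and neither Kk nor any of its descendants is conditioned on, so the collider stays closed — the path is blocked at Kk.
Path 2: Gg → Mm ← Bb → Kk → Pp
  Mm is a collider and Mm is conditioned on, which opens it; Bb is a fork and Bb is not conditioned on; Kk is a chain and Kk is not conditioned on — no node blocks this path, so it is active.
Path 3: Gg → Mm → Pp
  Mm is a chain here and Mm is conditioned on, so the path is blocked at Mm.
Path 4: Gg → Bb → Mm → Pp
  Mm is a chain here and Mm is conditioned on, so the path is blocked at Mm.
Path 5: Gg → Bb → Kk ← Ss → Pp
  Kk is a collider here and neither Kk nor any of its descendants is conditioned on, so the collider stays closed — the path is blocked at Kk.
Path 6: Gg → Bb → Kk → Pp
  Bb is a chain and Bb is not conditioned on; Kk is a chain and Kk is not conditioned on — no node blocks this path, so it is active.
Since the path Gg → Mm ← Bb → Kk → Pp is active, Gg and Pp are not d-separated given {Mm, Ss}.

No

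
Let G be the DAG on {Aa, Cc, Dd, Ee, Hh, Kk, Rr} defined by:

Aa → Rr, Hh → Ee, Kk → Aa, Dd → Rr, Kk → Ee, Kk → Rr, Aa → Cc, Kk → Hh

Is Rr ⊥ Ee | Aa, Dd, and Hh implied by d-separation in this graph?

Enumerating the 4 paths from Rr to Ee and testing each for blocking by {Aa, Dd, Hh}:
Path 1: Rr ← Kk → Ee
  Kk is a fork and Kk is not conditioned on — no node blocks this path, so it is active.
Path 2: Rr ← Kk → Hh → Ee
  Hh is a chain here and Hh is conditioned on, so the path is blocked at Hh.
Path 3: Rr ← Aa ← Kk → Ee
  Aa is a chain here and Aa is conditioned on, so the path is blocked at Aa.
Path 4: Rr ← Aa ← Kk → Hh → Ee
  Aa is a chain here and Aa is conditioned on, so the path is blocked at Aa.
Since the path Rr ← Kk → Ee is active, Rr and Ee are not d-separated given {Aa, Dd, Hh}.

No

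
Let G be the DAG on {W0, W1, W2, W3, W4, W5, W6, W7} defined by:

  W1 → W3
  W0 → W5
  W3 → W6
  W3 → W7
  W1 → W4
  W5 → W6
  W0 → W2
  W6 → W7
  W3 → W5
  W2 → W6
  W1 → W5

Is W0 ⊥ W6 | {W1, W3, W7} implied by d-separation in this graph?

No

We examine all 6 paths between W0 and W6:
Path 1: W0 → W2 → W6
  W2 is a chain and W2 is not conditioned on — no node blocks this path, so it is active.
Path 2: W0 → W5 → W6
  W5 is a chain and W5 is not conditioned on — no node blocks this path, so it is active.
Path 3: W0 → W5 ← W3 → W6
  W3 is a fork here and W3 is conditioned on, so the path is blocked at W3.
Path 4: W0 → W5 ← W3 → W7 ← W6
  W3 is a fork here and W3 is conditioned on, so the path is blocked at W3.
Path 5: W0 → W5 ← W1 → W3 → W6
  W1 is a fork here and W1 is conditioned on, so the path is blocked at W1.
Path 6: W0 → W5 ← W1 → W3 → W7 ← W6
  W1 is a fork here and W1 is conditioned on, so the path is blocked at W1.
Since the path W0 → W2 → W6 is active, W0 and W6 are not d-separated given {W1, W3, W7}.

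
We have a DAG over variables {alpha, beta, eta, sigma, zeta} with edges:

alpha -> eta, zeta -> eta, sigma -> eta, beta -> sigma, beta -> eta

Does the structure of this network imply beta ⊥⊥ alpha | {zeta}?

Yes — beta and alpha are d-separated given {zeta}.

2 paths connect beta and alpha; each must be blocked for d-separation to hold:
Path 1: beta → eta ← alpha
  eta is a collider here and neither eta nor any of its descendants is conditioned on, so the collider stays closed — the path is blocked at eta.
Path 2: beta → sigma → eta ← alpha
  eta is a collider here and neither eta nor any of its descendants is conditioned on, so the collider stays closed — the path is blocked at eta.
All paths are blocked; beta ⊥ alpha | {zeta} holds.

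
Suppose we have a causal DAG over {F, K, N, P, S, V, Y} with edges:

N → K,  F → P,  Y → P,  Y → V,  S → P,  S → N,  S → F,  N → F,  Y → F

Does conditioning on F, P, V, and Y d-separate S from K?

We examine all 4 paths between S and K:
  1. S → P ← Y → F ← N → K — P:collider[open]; Y:fork[blocks]; F:collider[open]; N:fork[open] ⇒ blocked
  2. S → P ← F ← N → K — P:collider[open]; F:chain[blocks]; N:fork[open] ⇒ blocked
  3. S → F ← N → K — F:collider[open]; N:fork[open] ⇒ active
  4. S → N → K — N:chain[open] ⇒ active
At least one path is unblocked, so d-separation fails.

No — S and K are not d-separated given {F, P, V, Y}.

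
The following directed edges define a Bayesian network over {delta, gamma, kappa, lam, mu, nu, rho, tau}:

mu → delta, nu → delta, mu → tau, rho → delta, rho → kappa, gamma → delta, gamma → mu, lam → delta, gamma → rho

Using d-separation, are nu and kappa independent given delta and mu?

We examine all 3 paths between nu and kappa:
Path 1: nu → delta ← rho → kappa
  delta is a collider and delta is conditioned on, which opens it; rho is a fork and rho is not conditioned on — no node blocks this path, so it is active.
Path 2: nu → delta ← mu ← gamma → rho → kappa
  mu is a chain here and mu is conditioned on, so the path is blocked at mu.
Path 3: nu → delta ← gamma → rho → kappa
  delta is a collider and delta is conditioned on, which opens it; gamma is a fork and gamma is not conditioned on; rho is a chain and rho is not conditioned on — no node blocks this path, so it is active.
At least one path is unblocked, so d-separation fails.

No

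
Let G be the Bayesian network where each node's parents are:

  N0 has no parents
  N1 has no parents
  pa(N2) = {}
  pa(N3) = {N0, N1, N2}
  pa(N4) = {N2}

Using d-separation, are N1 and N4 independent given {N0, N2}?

Yes

There is one path between N1 and N4:
Path 1: N1 → N3 ← N2 → N4
  N3 is a collider here and neither N3 nor any of its descendants is conditioned on, so the collider stays closed — the path is blocked at N3.
Every path is blocked, so N1 and N4 are d-separated given {N0, N2}.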